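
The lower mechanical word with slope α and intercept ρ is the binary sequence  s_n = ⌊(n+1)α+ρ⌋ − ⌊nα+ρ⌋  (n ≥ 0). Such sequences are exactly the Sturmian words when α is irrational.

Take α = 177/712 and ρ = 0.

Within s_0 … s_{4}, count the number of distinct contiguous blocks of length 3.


2

t_n = ⌊(n·177)/712⌋ for n = 0 … 5:
  n=0…5: ⌊0/712⌋=0 ⌊177/712⌋=0 ⌊354/712⌋=0 ⌊531/712⌋=0 ⌊708/712⌋=0 ⌊885/712⌋=1
s_n = t_(n+1) − t_n for n = 0 … 4 gives
prefix = 00001
slide a length-3 window over [0..2] … [2..4] (3 windows); first occurrence of each distinct factor:
  [  0..  2] 000
  [  2..  4] 001
  (the other 1 window repeats one of these)
distinct factors: {000, 001}
count = 2  (Sturmian bound for length 3 is 4)


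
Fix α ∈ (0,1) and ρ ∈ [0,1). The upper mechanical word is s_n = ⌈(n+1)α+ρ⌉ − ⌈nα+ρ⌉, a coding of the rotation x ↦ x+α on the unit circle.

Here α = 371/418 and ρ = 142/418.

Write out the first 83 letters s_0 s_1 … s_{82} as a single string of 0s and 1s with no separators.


n=0: ⌈(1·371+142)/418⌉ − ⌈(0·371+142)/418⌉ = ⌈513/418⌉ − ⌈142/418⌉ = 2 − 1 = 1
n=1: ⌈(2·371+142)/418⌉ − ⌈(1·371+142)/418⌉ = ⌈884/418⌉ − ⌈513/418⌉ = 3 − 2 = 1
n=2: ⌈(3·371+142)/418⌉ − ⌈(2·371+142)/418⌉ = ⌈1255/418⌉ − ⌈884/418⌉ = 4 − 3 = 1
n=3: ⌈(4·371+142)/418⌉ − ⌈(3·371+142)/418⌉ = ⌈1626/418⌉ − ⌈1255/418⌉ = 4 − 4 = 0
n=4: ⌈(5·371+142)/418⌉ − ⌈(4·371+142)/418⌉ = ⌈1997/418⌉ − ⌈1626/418⌉ = 5 − 4 = 1
n=5: ⌈(6·371+142)/418⌉ − ⌈(5·371+142)/418⌉ = ⌈2368/418⌉ − ⌈1997/418⌉ = 6 − 5 = 1
n=6: ⌈(7·371+142)/418⌉ − ⌈(6·371+142)/418⌉ = ⌈2739/418⌉ − ⌈2368/418⌉ = 7 − 6 = 1
n=7: ⌈(8·371+142)/418⌉ − ⌈(7·371+142)/418⌉ = ⌈3110/418⌉ − ⌈2739/418⌉ = 8 − 7 = 1
n=8: ⌈(9·371+142)/418⌉ − ⌈(8·371+142)/418⌉ = ⌈3481/418⌉ − ⌈3110/418⌉ = 9 − 8 = 1
n=9: ⌈(10·371+142)/418⌉ − ⌈(9·371+142)/418⌉ = ⌈3852/418⌉ − ⌈3481/418⌉ = 10 − 9 = 1
n=10: ⌈(11·371+142)/418⌉ − ⌈(10·371+142)/418⌉ = ⌈4223/418⌉ − ⌈3852/418⌉ = 11 − 10 = 1
n=11: ⌈(12·371+142)/418⌉ − ⌈(11·371+142)/418⌉ = ⌈4594/418⌉ − ⌈4223/418⌉ = 11 − 11 = 0
n=12: ⌈(13·371+142)/418⌉ − ⌈(12·371+142)/418⌉ = ⌈4965/418⌉ − ⌈4594/418⌉ = 12 − 11 = 1
n=13: ⌈(14·371+142)/418⌉ − ⌈(13·371+142)/418⌉ = ⌈5336/418⌉ − ⌈4965/418⌉ = 13 − 12 = 1
n=14: ⌈(15·371+142)/418⌉ − ⌈(14·371+142)/418⌉ = ⌈5707/418⌉ − ⌈5336/418⌉ = 14 − 13 = 1
n=15: ⌈(16·371+142)/418⌉ − ⌈(15·371+142)/418⌉ = ⌈6078/418⌉ − ⌈5707/418⌉ = 15 − 14 = 1
n=16: ⌈(17·371+142)/418⌉ − ⌈(16·371+142)/418⌉ = ⌈6449/418⌉ − ⌈6078/418⌉ = 16 − 15 = 1
n=17: ⌈(18·371+142)/418⌉ − ⌈(17·371+142)/418⌉ = ⌈6820/418⌉ − ⌈6449/418⌉ = 17 − 16 = 1
n=18: ⌈(19·371+142)/418⌉ − ⌈(18·371+142)/418⌉ = ⌈7191/418⌉ − ⌈6820/418⌉ = 18 − 17 = 1
n=19: ⌈(20·371+142)/418⌉ − ⌈(19·371+142)/418⌉ = ⌈7562/418⌉ − ⌈7191/418⌉ = 19 − 18 = 1
n=20: ⌈(21·371+142)/418⌉ − ⌈(20·371+142)/418⌉ = ⌈7933/418⌉ − ⌈7562/418⌉ = 19 − 19 = 0
n=21: ⌈(22·371+142)/418⌉ − ⌈(21·371+142)/418⌉ = ⌈8304/418⌉ − ⌈7933/418⌉ = 20 − 19 = 1
n=22: ⌈(23·371+142)/418⌉ − ⌈(22·371+142)/418⌉ = ⌈8675/418⌉ − ⌈8304/418⌉ = 21 − 20 = 1
n=23: ⌈(24·371+142)/418⌉ − ⌈(23·371+142)/418⌉ = ⌈9046/418⌉ − ⌈8675/418⌉ = 22 − 21 = 1
n=24: ⌈(25·371+142)/418⌉ − ⌈(24·371+142)/418⌉ = ⌈9417/418⌉ − ⌈9046/418⌉ = 23 − 22 = 1
n=25: ⌈(26·371+142)/418⌉ − ⌈(25·371+142)/418⌉ = ⌈9788/418⌉ − ⌈9417/418⌉ = 24 − 23 = 1
n=26: ⌈(27·371+142)/418⌉ − ⌈(26·371+142)/418⌉ = ⌈10159/418⌉ − ⌈9788/418⌉ = 25 − 24 = 1
n=27: ⌈(28·371+142)/418⌉ − ⌈(27·371+142)/418⌉ = ⌈10530/418⌉ − ⌈10159/418⌉ = 26 − 25 = 1
n=28: ⌈(29·371+142)/418⌉ − ⌈(28·371+142)/418⌉ = ⌈10901/418⌉ − ⌈10530/418⌉ = 27 − 26 = 1
n=29: ⌈(30·371+142)/418⌉ − ⌈(29·371+142)/418⌉ = ⌈11272/418⌉ − ⌈10901/418⌉ = 27 − 27 = 0
n=30: ⌈(31·371+142)/418⌉ − ⌈(30·371+142)/418⌉ = ⌈11643/418⌉ − ⌈11272/418⌉ = 28 − 27 = 1
n=31: ⌈(32·371+142)/418⌉ − ⌈(31·371+142)/418⌉ = ⌈12014/418⌉ − ⌈11643/418⌉ = 29 − 28 = 1
n=32: ⌈(33·371+142)/418⌉ − ⌈(32·371+142)/418⌉ = ⌈12385/418⌉ − ⌈12014/418⌉ = 30 − 29 = 1
n=33: ⌈(34·371+142)/418⌉ − ⌈(33·371+142)/418⌉ = ⌈12756/418⌉ − ⌈12385/418⌉ = 31 − 30 = 1
n=34: ⌈(35·371+142)/418⌉ − ⌈(34·371+142)/418⌉ = ⌈13127/418⌉ − ⌈12756/418⌉ = 32 − 31 = 1
n=35: ⌈(36·371+142)/418⌉ − ⌈(35·371+142)/418⌉ = ⌈13498/418⌉ − ⌈13127/418⌉ = 33 − 32 = 1
n=36: ⌈(37·371+142)/418⌉ − ⌈(36·371+142)/418⌉ = ⌈13869/418⌉ − ⌈13498/418⌉ = 34 − 33 = 1
n=37: ⌈(38·371+142)/418⌉ − ⌈(37·371+142)/418⌉ = ⌈14240/418⌉ − ⌈13869/418⌉ = 35 − 34 = 1
n=38: ⌈(39·371+142)/418⌉ − ⌈(38·371+142)/418⌉ = ⌈14611/418⌉ − ⌈14240/418⌉ = 35 − 35 = 0
n=39: ⌈(40·371+142)/418⌉ − ⌈(39·371+142)/418⌉ = ⌈14982/418⌉ − ⌈14611/418⌉ = 36 − 35 = 1
n=40: ⌈(41·371+142)/418⌉ − ⌈(40·371+142)/418⌉ = ⌈15353/418⌉ − ⌈14982/418⌉ = 37 − 36 = 1
n=41: ⌈(42·371+142)/418⌉ − ⌈(41·371+142)/418⌉ = ⌈15724/418⌉ − ⌈15353/418⌉ = 38 − 37 = 1
n=42: ⌈(43·371+142)/418⌉ − ⌈(42·371+142)/418⌉ = ⌈16095/418⌉ − ⌈15724/418⌉ = 39 − 38 = 1
n=43: ⌈(44·371+142)/418⌉ − ⌈(43·371+142)/418⌉ = ⌈16466/418⌉ − ⌈16095/418⌉ = 40 − 39 = 1
n=44: ⌈(45·371+142)/418⌉ − ⌈(44·371+142)/418⌉ = ⌈16837/418⌉ − ⌈16466/418⌉ = 41 − 40 = 1
n=45: ⌈(46·371+142)/418⌉ − ⌈(45·371+142)/418⌉ = ⌈17208/418⌉ − ⌈16837/418⌉ = 42 − 41 = 1
n=46: ⌈(47·371+142)/418⌉ − ⌈(46·371+142)/418⌉ = ⌈17579/418⌉ − ⌈17208/418⌉ = 43 − 42 = 1
n=47: ⌈(48·371+142)/418⌉ − ⌈(47·371+142)/418⌉ = ⌈17950/418⌉ − ⌈17579/418⌉ = 43 − 43 = 0
n=48: ⌈(49·371+142)/418⌉ − ⌈(48·371+142)/418⌉ = ⌈18321/418⌉ − ⌈17950/418⌉ = 44 − 43 = 1
n=49: ⌈(50·371+142)/418⌉ − ⌈(49·371+142)/418⌉ = ⌈18692/418⌉ − ⌈18321/418⌉ = 45 − 44 = 1
n=50: ⌈(51·371+142)/418⌉ − ⌈(50·371+142)/418⌉ = ⌈19063/418⌉ − ⌈18692/418⌉ = 46 − 45 = 1
n=51: ⌈(52·371+142)/418⌉ − ⌈(51·371+142)/418⌉ = ⌈19434/418⌉ − ⌈19063/418⌉ = 47 − 46 = 1
n=52: ⌈(53·371+142)/418⌉ − ⌈(52·371+142)/418⌉ = ⌈19805/418⌉ − ⌈19434/418⌉ = 48 − 47 = 1
n=53: ⌈(54·371+142)/418⌉ − ⌈(53·371+142)/418⌉ = ⌈20176/418⌉ − ⌈19805/418⌉ = 49 − 48 = 1
n=54: ⌈(55·371+142)/418⌉ − ⌈(54·371+142)/418⌉ = ⌈20547/418⌉ − ⌈20176/418⌉ = 50 − 49 = 1
n=55: ⌈(56·371+142)/418⌉ − ⌈(55·371+142)/418⌉ = ⌈20918/418⌉ − ⌈20547/418⌉ = 51 − 50 = 1
n=56: ⌈(57·371+142)/418⌉ − ⌈(56·371+142)/418⌉ = ⌈21289/418⌉ − ⌈20918/418⌉ = 51 − 51 = 0
n=57: ⌈(58·371+142)/418⌉ − ⌈(57·371+142)/418⌉ = ⌈21660/418⌉ − ⌈21289/418⌉ = 52 − 51 = 1
n=58: ⌈(59·371+142)/418⌉ − ⌈(58·371+142)/418⌉ = ⌈22031/418⌉ − ⌈21660/418⌉ = 53 − 52 = 1
n=59: ⌈(60·371+142)/418⌉ − ⌈(59·371+142)/418⌉ = ⌈22402/418⌉ − ⌈22031/418⌉ = 54 − 53 = 1
n=60: ⌈(61·371+142)/418⌉ − ⌈(60·371+142)/418⌉ = ⌈22773/418⌉ − ⌈22402/418⌉ = 55 − 54 = 1
n=61: ⌈(62·371+142)/418⌉ − ⌈(61·371+142)/418⌉ = ⌈23144/418⌉ − ⌈22773/418⌉ = 56 − 55 = 1
n=62: ⌈(63·371+142)/418⌉ − ⌈(62·371+142)/418⌉ = ⌈23515/418⌉ − ⌈23144/418⌉ = 57 − 56 = 1
n=63: ⌈(64·371+142)/418⌉ − ⌈(63·371+142)/418⌉ = ⌈23886/418⌉ − ⌈23515/418⌉ = 58 − 57 = 1
n=64: ⌈(65·371+142)/418⌉ − ⌈(64·371+142)/418⌉ = ⌈24257/418⌉ − ⌈23886/418⌉ = 59 − 58 = 1
n=65: ⌈(66·371+142)/418⌉ − ⌈(65·371+142)/418⌉ = ⌈24628/418⌉ − ⌈24257/418⌉ = 59 − 59 = 0
n=66: ⌈(67·371+142)/418⌉ − ⌈(66·371+142)/418⌉ = ⌈24999/418⌉ − ⌈24628/418⌉ = 60 − 59 = 1
n=67: ⌈(68·371+142)/418⌉ − ⌈(67·371+142)/418⌉ = ⌈25370/418⌉ − ⌈24999/418⌉ = 61 − 60 = 1
n=68: ⌈(69·371+142)/418⌉ − ⌈(68·371+142)/418⌉ = ⌈25741/418⌉ − ⌈25370/418⌉ = 62 − 61 = 1
n=69: ⌈(70·371+142)/418⌉ − ⌈(69·371+142)/418⌉ = ⌈26112/418⌉ − ⌈25741/418⌉ = 63 − 62 = 1
n=70: ⌈(71·371+142)/418⌉ − ⌈(70·371+142)/418⌉ = ⌈26483/418⌉ − ⌈26112/418⌉ = 64 − 63 = 1
n=71: ⌈(72·371+142)/418⌉ − ⌈(71·371+142)/418⌉ = ⌈26854/418⌉ − ⌈26483/418⌉ = 65 − 64 = 1
n=72: ⌈(73·371+142)/418⌉ − ⌈(72·371+142)/418⌉ = ⌈27225/418⌉ − ⌈26854/418⌉ = 66 − 65 = 1
n=73: ⌈(74·371+142)/418⌉ − ⌈(73·371+142)/418⌉ = ⌈27596/418⌉ − ⌈27225/418⌉ = 67 − 66 = 1
n=74: ⌈(75·371+142)/418⌉ − ⌈(74·371+142)/418⌉ = ⌈27967/418⌉ − ⌈27596/418⌉ = 67 − 67 = 0
n=75: ⌈(76·371+142)/418⌉ − ⌈(75·371+142)/418⌉ = ⌈28338/418⌉ − ⌈27967/418⌉ = 68 − 67 = 1
n=76: ⌈(77·371+142)/418⌉ − ⌈(76·371+142)/418⌉ = ⌈28709/418⌉ − ⌈28338/418⌉ = 69 − 68 = 1
n=77: ⌈(78·371+142)/418⌉ − ⌈(77·371+142)/418⌉ = ⌈29080/418⌉ − ⌈28709/418⌉ = 70 − 69 = 1
n=78: ⌈(79·371+142)/418⌉ − ⌈(78·371+142)/418⌉ = ⌈29451/418⌉ − ⌈29080/418⌉ = 71 − 70 = 1
n=79: ⌈(80·371+142)/418⌉ − ⌈(79·371+142)/418⌉ = ⌈29822/418⌉ − ⌈29451/418⌉ = 72 − 71 = 1
n=80: ⌈(81·371+142)/418⌉ − ⌈(80·371+142)/418⌉ = ⌈30193/418⌉ − ⌈29822/418⌉ = 73 − 72 = 1
n=81: ⌈(82·371+142)/418⌉ − ⌈(81·371+142)/418⌉ = ⌈30564/418⌉ − ⌈30193/418⌉ = 74 − 73 = 1
n=82: ⌈(83·371+142)/418⌉ − ⌈(82·371+142)/418⌉ = ⌈30935/418⌉ − ⌈30564/418⌉ = 75 − 74 = 1

11101111111011111111011111111011111111011111111011111111011111111011111111011111111


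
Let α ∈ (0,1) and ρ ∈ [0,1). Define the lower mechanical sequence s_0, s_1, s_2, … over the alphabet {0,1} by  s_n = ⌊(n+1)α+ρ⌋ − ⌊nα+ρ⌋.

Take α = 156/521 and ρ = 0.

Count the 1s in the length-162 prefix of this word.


#1s = Σ_{n=0}^{161} s_n = Σ_{n=0}^{161} (⌊(n+1)α+ρ⌋ − ⌊nα+ρ⌋)
the sum telescopes: every ⌊nα+ρ⌋ with 0 < n < 162 appears once with + and once with −, leaving ⌊162α+ρ⌋ − ⌊0·α+ρ⌋
162α + ρ = (162·156) / 521 = 25272/521
ρ = 0/521
⌊25272/521⌋ = 48,  ⌊0/521⌋ = 0
#1s = 48 − 0 = 48

48


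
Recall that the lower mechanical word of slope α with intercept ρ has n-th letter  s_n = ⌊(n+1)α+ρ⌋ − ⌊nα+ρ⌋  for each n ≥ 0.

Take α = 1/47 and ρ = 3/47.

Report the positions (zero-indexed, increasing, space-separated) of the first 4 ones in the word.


43 90 137 184

n=0: ⌊4/47⌋−⌊3/47⌋ = 0−0 = 0
n=1: ⌊5/47⌋−⌊4/47⌋ = 0−0 = 0
  …
n=43: ⌊47/47⌋−⌊46/47⌋ = 1−0 = 1  ← one
n=44: ⌊48/47⌋−⌊47/47⌋ = 1−1 = 0
n=45: ⌊49/47⌋−⌊48/47⌋ = 1−1 = 0
  …
n=90: ⌊94/47⌋−⌊93/47⌋ = 2−1 = 1  ← one
n=91: ⌊95/47⌋−⌊94/47⌋ = 2−2 = 0
n=92: ⌊96/47⌋−⌊95/47⌋ = 2−2 = 0
  …
n=137: ⌊141/47⌋−⌊140/47⌋ = 3−2 = 1  ← one
n=138: ⌊142/47⌋−⌊141/47⌋ = 3−3 = 0
n=139: ⌊143/47⌋−⌊142/47⌋ = 3−3 = 0
  …
n=184: ⌊188/47⌋−⌊187/47⌋ = 4−3 = 1  ← one
positions of the first 4 ones: 43 90 137 184


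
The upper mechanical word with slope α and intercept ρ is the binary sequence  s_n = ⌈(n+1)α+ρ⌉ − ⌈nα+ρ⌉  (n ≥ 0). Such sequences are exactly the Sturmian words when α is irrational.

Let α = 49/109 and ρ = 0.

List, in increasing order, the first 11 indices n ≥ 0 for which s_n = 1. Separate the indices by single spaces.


0 2 4 6 8 11 13 15 17 20 22

n=0: ⌈49/109⌉−⌈0/109⌉ = 1−0 = 1  ← one
n=1: ⌈98/109⌉−⌈49/109⌉ = 1−1 = 0
n=2: ⌈147/109⌉−⌈98/109⌉ = 2−1 = 1  ← one
n=3: ⌈196/109⌉−⌈147/109⌉ = 2−2 = 0
n=4: ⌈245/109⌉−⌈196/109⌉ = 3−2 = 1  ← one
n=5: ⌈294/109⌉−⌈245/109⌉ = 3−3 = 0
n=6: ⌈343/109⌉−⌈294/109⌉ = 4−3 = 1  ← one
n=7: ⌈392/109⌉−⌈343/109⌉ = 4−4 = 0
n=8: ⌈441/109⌉−⌈392/109⌉ = 5−4 = 1  ← one
n=9: ⌈490/109⌉−⌈441/109⌉ = 5−5 = 0
n=10: ⌈539/109⌉−⌈490/109⌉ = 5−5 = 0
n=11: ⌈588/109⌉−⌈539/109⌉ = 6−5 = 1  ← one
n=12: ⌈637/109⌉−⌈588/109⌉ = 6−6 = 0
n=13: ⌈686/109⌉−⌈637/109⌉ = 7−6 = 1  ← one
n=14: ⌈735/109⌉−⌈686/109⌉ = 7−7 = 0
n=15: ⌈784/109⌉−⌈735/109⌉ = 8−7 = 1  ← one
n=16: ⌈833/109⌉−⌈784/109⌉ = 8−8 = 0
n=17: ⌈882/109⌉−⌈833/109⌉ = 9−8 = 1  ← one
n=18: ⌈931/109⌉−⌈882/109⌉ = 9−9 = 0
n=19: ⌈980/109⌉−⌈931/109⌉ = 9−9 = 0
n=20: ⌈1029/109⌉−⌈980/109⌉ = 10−9 = 1  ← one
n=21: ⌈1078/109⌉−⌈1029/109⌉ = 10−10 = 0
n=22: ⌈1127/109⌉−⌈1078/109⌉ = 11−10 = 1  ← one
positions of the first 11 ones: 0 2 4 6 8 11 13 15 17 20 22


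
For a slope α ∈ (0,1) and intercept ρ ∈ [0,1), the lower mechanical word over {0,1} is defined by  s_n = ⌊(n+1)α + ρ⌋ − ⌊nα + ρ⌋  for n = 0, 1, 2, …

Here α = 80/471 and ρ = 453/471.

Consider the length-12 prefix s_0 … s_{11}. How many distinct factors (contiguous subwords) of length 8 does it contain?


5

t_n = ⌊(n·80+453)/471⌋ for n = 0 … 12:
  n=0…9: ⌊453/471⌋=0 ⌊533/471⌋=1 ⌊613/471⌋=1 ⌊693/471⌋=1 ⌊773/471⌋=1 ⌊853/471⌋=1 ⌊933/471⌋=1 ⌊1013/471⌋=2 ⌊1093/471⌋=2 ⌊1173/471⌋=2
  n=10…12: ⌊1253/471⌋=2 ⌊1333/471⌋=2 ⌊1413/471⌋=3
s_n = t_(n+1) − t_n for n = 0 … 11 gives
prefix = 100000100001
slide a length-8 window over [0..7] … [4..11] (5 windows); first occurrence of each distinct factor:
  [  0..  7] 10000010
  [  1..  8] 00000100
  [  2..  9] 00001000
  [  3.. 10] 00010000
  [  4.. 11] 00100001
distinct factors: {00000100, 00001000, 00010000, 00100001, 10000010}
count = 5  (Sturmian bound for length 8 is 9)


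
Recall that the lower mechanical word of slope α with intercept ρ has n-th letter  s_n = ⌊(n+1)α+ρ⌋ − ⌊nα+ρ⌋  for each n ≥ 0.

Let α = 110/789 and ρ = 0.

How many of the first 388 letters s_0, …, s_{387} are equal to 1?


#1s = Σ_{n=0}^{387} s_n = Σ_{n=0}^{387} (⌊(n+1)α+ρ⌋ − ⌊nα+ρ⌋)
the sum telescopes: every ⌊nα+ρ⌋ with 0 < n < 388 appears once with + and once with −, leaving ⌊388α+ρ⌋ − ⌊0·α+ρ⌋
388α + ρ = (388·110) / 789 = 42680/789
ρ = 0/789
⌊42680/789⌋ = 54,  ⌊0/789⌋ = 0
#1s = 54 − 0 = 54

54


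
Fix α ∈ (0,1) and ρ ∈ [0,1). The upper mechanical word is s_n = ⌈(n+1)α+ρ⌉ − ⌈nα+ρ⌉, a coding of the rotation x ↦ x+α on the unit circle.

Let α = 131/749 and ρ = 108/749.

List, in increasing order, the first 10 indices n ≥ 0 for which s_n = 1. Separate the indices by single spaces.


n=0: ⌈239/749⌉−⌈108/749⌉ = 1−1 = 0
n=1: ⌈370/749⌉−⌈239/749⌉ = 1−1 = 0
n=2: ⌈501/749⌉−⌈370/749⌉ = 1−1 = 0
n=3: ⌈632/749⌉−⌈501/749⌉ = 1−1 = 0
n=4: ⌈763/749⌉−⌈632/749⌉ = 2−1 = 1  ← one
n=5: ⌈894/749⌉−⌈763/749⌉ = 2−2 = 0
n=6: ⌈1025/749⌉−⌈894/749⌉ = 2−2 = 0
n=7: ⌈1156/749⌉−⌈1025/749⌉ = 2−2 = 0
n=8: ⌈1287/749⌉−⌈1156/749⌉ = 2−2 = 0
n=9: ⌈1418/749⌉−⌈1287/749⌉ = 2−2 = 0
n=10: ⌈1549/749⌉−⌈1418/749⌉ = 3−2 = 1  ← one
n=11: ⌈1680/749⌉−⌈1549/749⌉ = 3−3 = 0
n=12: ⌈1811/749⌉−⌈1680/749⌉ = 3−3 = 0
n=13: ⌈1942/749⌉−⌈1811/749⌉ = 3−3 = 0
n=14: ⌈2073/749⌉−⌈1942/749⌉ = 3−3 = 0
n=15: ⌈2204/749⌉−⌈2073/749⌉ = 3−3 = 0
n=16: ⌈2335/749⌉−⌈2204/749⌉ = 4−3 = 1  ← one
n=17: ⌈2466/749⌉−⌈2335/749⌉ = 4−4 = 0
n=18: ⌈2597/749⌉−⌈2466/749⌉ = 4−4 = 0
n=19: ⌈2728/749⌉−⌈2597/749⌉ = 4−4 = 0
n=20: ⌈2859/749⌉−⌈2728/749⌉ = 4−4 = 0
n=21: ⌈2990/749⌉−⌈2859/749⌉ = 4−4 = 0
n=22: ⌈3121/749⌉−⌈2990/749⌉ = 5−4 = 1  ← one
n=23: ⌈3252/749⌉−⌈3121/749⌉ = 5−5 = 0
n=24: ⌈3383/749⌉−⌈3252/749⌉ = 5−5 = 0
n=25: ⌈3514/749⌉−⌈3383/749⌉ = 5−5 = 0
n=26: ⌈3645/749⌉−⌈3514/749⌉ = 5−5 = 0
n=27: ⌈3776/749⌉−⌈3645/749⌉ = 6−5 = 1  ← one
n=28: ⌈3907/749⌉−⌈3776/749⌉ = 6−6 = 0
n=29: ⌈4038/749⌉−⌈3907/749⌉ = 6−6 = 0
n=30: ⌈4169/749⌉−⌈4038/749⌉ = 6−6 = 0
n=31: ⌈4300/749⌉−⌈4169/749⌉ = 6−6 = 0
n=32: ⌈4431/749⌉−⌈4300/749⌉ = 6−6 = 0
n=33: ⌈4562/749⌉−⌈4431/749⌉ = 7−6 = 1  ← one
n=34: ⌈4693/749⌉−⌈4562/749⌉ = 7−7 = 0
n=35: ⌈4824/749⌉−⌈4693/749⌉ = 7−7 = 0
n=36: ⌈4955/749⌉−⌈4824/749⌉ = 7−7 = 0
n=37: ⌈5086/749⌉−⌈4955/749⌉ = 7−7 = 0
n=38: ⌈5217/749⌉−⌈5086/749⌉ = 7−7 = 0
n=39: ⌈5348/749⌉−⌈5217/749⌉ = 8−7 = 1  ← one
n=40: ⌈5479/749⌉−⌈5348/749⌉ = 8−8 = 0
n=41: ⌈5610/749⌉−⌈5479/749⌉ = 8−8 = 0
n=42: ⌈5741/749⌉−⌈5610/749⌉ = 8−8 = 0
n=43: ⌈5872/749⌉−⌈5741/749⌉ = 8−8 = 0
n=44: ⌈6003/749⌉−⌈5872/749⌉ = 9−8 = 1  ← one
n=45: ⌈6134/749⌉−⌈6003/749⌉ = 9−9 = 0
n=46: ⌈6265/749⌉−⌈6134/749⌉ = 9−9 = 0
n=47: ⌈6396/749⌉−⌈6265/749⌉ = 9−9 = 0
n=48: ⌈6527/749⌉−⌈6396/749⌉ = 9−9 = 0
n=49: ⌈6658/749⌉−⌈6527/749⌉ = 9−9 = 0
n=50: ⌈6789/749⌉−⌈6658/749⌉ = 10−9 = 1  ← one
n=51: ⌈6920/749⌉−⌈6789/749⌉ = 10−10 = 0
n=52: ⌈7051/749⌉−⌈6920/749⌉ = 10−10 = 0
n=53: ⌈7182/749⌉−⌈7051/749⌉ = 10−10 = 0
n=54: ⌈7313/749⌉−⌈7182/749⌉ = 10−10 = 0
n=55: ⌈7444/749⌉−⌈7313/749⌉ = 10−10 = 0
n=56: ⌈7575/749⌉−⌈7444/749⌉ = 11−10 = 1  ← one
positions of the first 10 ones: 4 10 16 22 27 33 39 44 50 56

4 10 16 22 27 33 39 44 50 56


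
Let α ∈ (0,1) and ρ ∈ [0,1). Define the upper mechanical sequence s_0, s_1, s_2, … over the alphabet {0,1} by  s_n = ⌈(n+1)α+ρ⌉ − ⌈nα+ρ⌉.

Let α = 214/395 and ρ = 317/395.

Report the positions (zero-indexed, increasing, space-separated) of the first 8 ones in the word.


0 2 4 5 7 9 11 13

n=0: ⌈531/395⌉−⌈317/395⌉ = 2−1 = 1  ← one
n=1: ⌈745/395⌉−⌈531/395⌉ = 2−2 = 0
n=2: ⌈959/395⌉−⌈745/395⌉ = 3−2 = 1  ← one
n=3: ⌈1173/395⌉−⌈959/395⌉ = 3−3 = 0
n=4: ⌈1387/395⌉−⌈1173/395⌉ = 4−3 = 1  ← one
n=5: ⌈1601/395⌉−⌈1387/395⌉ = 5−4 = 1  ← one
n=6: ⌈1815/395⌉−⌈1601/395⌉ = 5−5 = 0
n=7: ⌈2029/395⌉−⌈1815/395⌉ = 6−5 = 1  ← one
n=8: ⌈2243/395⌉−⌈2029/395⌉ = 6−6 = 0
n=9: ⌈2457/395⌉−⌈2243/395⌉ = 7−6 = 1  ← one
n=10: ⌈2671/395⌉−⌈2457/395⌉ = 7−7 = 0
n=11: ⌈2885/395⌉−⌈2671/395⌉ = 8−7 = 1  ← one
n=12: ⌈3099/395⌉−⌈2885/395⌉ = 8−8 = 0
n=13: ⌈3313/395⌉−⌈3099/395⌉ = 9−8 = 1  ← one
positions of the first 8 ones: 0 2 4 5 7 9 11 13


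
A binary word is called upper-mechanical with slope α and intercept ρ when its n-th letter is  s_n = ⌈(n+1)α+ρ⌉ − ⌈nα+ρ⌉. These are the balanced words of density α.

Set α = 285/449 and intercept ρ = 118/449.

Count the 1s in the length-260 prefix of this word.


#1s = Σ_{n=0}^{259} s_n = Σ_{n=0}^{259} (⌈(n+1)α+ρ⌉ − ⌈nα+ρ⌉)
the sum telescopes: every ⌈nα+ρ⌉ with 0 < n < 260 appears once with + and once with −, leaving ⌈260α+ρ⌉ − ⌈0·α+ρ⌉
260α + ρ = (260·285 + 118) / 449 = 74218/449
ρ = 118/449
⌈74218/449⌉ = 166,  ⌈118/449⌉ = 1
#1s = 166 − 1 = 165

165


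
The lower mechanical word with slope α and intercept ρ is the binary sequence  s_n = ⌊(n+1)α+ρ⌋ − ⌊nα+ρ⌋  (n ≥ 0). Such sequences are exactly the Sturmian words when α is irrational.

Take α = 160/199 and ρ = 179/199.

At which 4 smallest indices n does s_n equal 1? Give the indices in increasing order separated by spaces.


n=0: ⌊339/199⌋−⌊179/199⌋ = 1−0 = 1  ← one
n=1: ⌊499/199⌋−⌊339/199⌋ = 2−1 = 1  ← one
n=2: ⌊659/199⌋−⌊499/199⌋ = 3−2 = 1  ← one
n=3: ⌊819/199⌋−⌊659/199⌋ = 4−3 = 1  ← one
positions of the first 4 ones: 0 1 2 3

0 1 2 3


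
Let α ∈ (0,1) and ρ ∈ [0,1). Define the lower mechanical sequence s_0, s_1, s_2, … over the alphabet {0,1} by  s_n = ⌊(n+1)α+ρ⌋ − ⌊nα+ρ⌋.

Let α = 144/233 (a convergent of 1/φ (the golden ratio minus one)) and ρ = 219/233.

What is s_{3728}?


1

(n+1)α + ρ = (3729·144 + 219) / 233 = 537195/233
nα + ρ     = (3728·144 + 219) / 233 = 537051/233
⌊537195/233⌋ = 2305,  ⌊537051/233⌋ = 2304
s_{3728} = 2305 − 2304 = 1


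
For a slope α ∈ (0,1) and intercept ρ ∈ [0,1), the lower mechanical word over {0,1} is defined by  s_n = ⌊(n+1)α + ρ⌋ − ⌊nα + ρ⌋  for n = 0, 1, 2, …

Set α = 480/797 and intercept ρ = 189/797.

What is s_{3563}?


(n+1)α + ρ = (3564·480 + 189) / 797 = 1710909/797
nα + ρ     = (3563·480 + 189) / 797 = 1710429/797
⌊1710909/797⌋ = 2146,  ⌊1710429/797⌋ = 2146
s_{3563} = 2146 − 2146 = 0

0


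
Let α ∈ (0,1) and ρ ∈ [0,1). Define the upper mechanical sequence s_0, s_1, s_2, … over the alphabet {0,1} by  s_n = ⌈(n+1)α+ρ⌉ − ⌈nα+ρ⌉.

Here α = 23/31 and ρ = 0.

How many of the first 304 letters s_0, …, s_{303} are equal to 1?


226

#1s = Σ_{n=0}^{303} s_n = Σ_{n=0}^{303} (⌈(n+1)α+ρ⌉ − ⌈nα+ρ⌉)
the sum telescopes: every ⌈nα+ρ⌉ with 0 < n < 304 appears once with + and once with −, leaving ⌈304α+ρ⌉ − ⌈0·α+ρ⌉
304α + ρ = (304·23) / 31 = 6992/31
ρ = 0/31
⌈6992/31⌉ = 226,  ⌈0/31⌉ = 0
#1s = 226 − 0 = 226


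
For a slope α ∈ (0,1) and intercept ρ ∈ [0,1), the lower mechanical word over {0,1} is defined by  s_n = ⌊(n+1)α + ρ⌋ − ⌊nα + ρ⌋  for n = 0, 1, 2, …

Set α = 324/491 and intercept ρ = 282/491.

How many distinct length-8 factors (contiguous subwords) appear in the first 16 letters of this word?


t_n = ⌊(n·324+282)/491⌋ for n = 0 … 16:
  n=0…9: ⌊282/491⌋=0 ⌊606/491⌋=1 ⌊930/491⌋=1 ⌊1254/491⌋=2 ⌊1578/491⌋=3 ⌊1902/491⌋=3 ⌊2226/491⌋=4 ⌊2550/491⌋=5 ⌊2874/491⌋=5 ⌊3198/491⌋=6
  n=10…16: ⌊3522/491⌋=7 ⌊3846/491⌋=7 ⌊4170/491⌋=8 ⌊4494/491⌋=9 ⌊4818/491⌋=9 ⌊5142/491⌋=10 ⌊5466/491⌋=11
s_n = t_(n+1) − t_n for n = 0 … 15 gives
prefix = 1011011011011011
slide a length-8 window over [0..7] … [8..15] (9 windows); first occurrence of each distinct factor:
  [  0..  7] 10110110
  [  1..  8] 01101101
  [  2..  9] 11011011
  (the other 6 windows repeat one of these)
distinct factors: {01101101, 10110110, 11011011}
count = 3  (Sturmian bound for length 8 is 9)

3


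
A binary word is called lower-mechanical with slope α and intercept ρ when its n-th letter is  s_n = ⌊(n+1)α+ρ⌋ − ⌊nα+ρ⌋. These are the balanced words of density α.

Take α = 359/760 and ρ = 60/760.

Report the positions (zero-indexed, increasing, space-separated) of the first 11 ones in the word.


1 4 6 8 10 12 14 16 18 21 23

n=0: ⌊419/760⌋−⌊60/760⌋ = 0−0 = 0
n=1: ⌊778/760⌋−⌊419/760⌋ = 1−0 = 1  ← one
n=2: ⌊1137/760⌋−⌊778/760⌋ = 1−1 = 0
n=3: ⌊1496/760⌋−⌊1137/760⌋ = 1−1 = 0
n=4: ⌊1855/760⌋−⌊1496/760⌋ = 2−1 = 1  ← one
n=5: ⌊2214/760⌋−⌊1855/760⌋ = 2−2 = 0
n=6: ⌊2573/760⌋−⌊2214/760⌋ = 3−2 = 1  ← one
n=7: ⌊2932/760⌋−⌊2573/760⌋ = 3−3 = 0
n=8: ⌊3291/760⌋−⌊2932/760⌋ = 4−3 = 1  ← one
n=9: ⌊3650/760⌋−⌊3291/760⌋ = 4−4 = 0
n=10: ⌊4009/760⌋−⌊3650/760⌋ = 5−4 = 1  ← one
n=11: ⌊4368/760⌋−⌊4009/760⌋ = 5−5 = 0
n=12: ⌊4727/760⌋−⌊4368/760⌋ = 6−5 = 1  ← one
n=13: ⌊5086/760⌋−⌊4727/760⌋ = 6−6 = 0
n=14: ⌊5445/760⌋−⌊5086/760⌋ = 7−6 = 1  ← one
n=15: ⌊5804/760⌋−⌊5445/760⌋ = 7−7 = 0
n=16: ⌊6163/760⌋−⌊5804/760⌋ = 8−7 = 1  ← one
n=17: ⌊6522/760⌋−⌊6163/760⌋ = 8−8 = 0
n=18: ⌊6881/760⌋−⌊6522/760⌋ = 9−8 = 1  ← one
n=19: ⌊7240/760⌋−⌊6881/760⌋ = 9−9 = 0
n=20: ⌊7599/760⌋−⌊7240/760⌋ = 9−9 = 0
n=21: ⌊7958/760⌋−⌊7599/760⌋ = 10−9 = 1  ← one
n=22: ⌊8317/760⌋−⌊7958/760⌋ = 10−10 = 0
n=23: ⌊8676/760⌋−⌊8317/760⌋ = 11−10 = 1  ← one
positions of the first 11 ones: 1 4 6 8 10 12 14 16 18 21 23


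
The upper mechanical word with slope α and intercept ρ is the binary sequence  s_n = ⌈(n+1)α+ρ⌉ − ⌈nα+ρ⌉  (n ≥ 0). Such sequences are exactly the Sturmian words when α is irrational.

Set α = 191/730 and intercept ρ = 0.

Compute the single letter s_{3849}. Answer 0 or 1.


0

(n+1)α + ρ = (3850·191) / 730 = 735350/730
nα + ρ     = (3849·191) / 730 = 735159/730
⌈735350/730⌉ = 1008,  ⌈735159/730⌉ = 1008
s_{3849} = 1008 − 1008 = 0


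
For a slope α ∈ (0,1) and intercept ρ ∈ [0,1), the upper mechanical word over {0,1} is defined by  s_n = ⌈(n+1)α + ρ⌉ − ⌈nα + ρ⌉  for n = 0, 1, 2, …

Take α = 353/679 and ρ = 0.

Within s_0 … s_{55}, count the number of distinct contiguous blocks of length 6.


t_n = ⌈(n·353)/679⌉ for n = 0 … 56:
  n=0…9: ⌈0/679⌉=0 ⌈353/679⌉=1 ⌈706/679⌉=2 ⌈1059/679⌉=2 ⌈1412/679⌉=3 ⌈1765/679⌉=3 ⌈2118/679⌉=4 ⌈2471/679⌉=4 ⌈2824/679⌉=5 ⌈3177/679⌉=5
  n=10…19: ⌈3530/679⌉=6 ⌈3883/679⌉=6 ⌈4236/679⌉=7 ⌈4589/679⌉=7 ⌈4942/679⌉=8 ⌈5295/679⌉=8 ⌈5648/679⌉=9 ⌈6001/679⌉=9 ⌈6354/679⌉=10 ⌈6707/679⌉=10
  n=20…29: ⌈7060/679⌉=11 ⌈7413/679⌉=11 ⌈7766/679⌉=12 ⌈8119/679⌉=12 ⌈8472/679⌉=13 ⌈8825/679⌉=13 ⌈9178/679⌉=14 ⌈9531/679⌉=15 ⌈9884/679⌉=15 ⌈10237/679⌉=16
  n=30…39: ⌈10590/679⌉=16 ⌈10943/679⌉=17 ⌈11296/679⌉=17 ⌈11649/679⌉=18 ⌈12002/679⌉=18 ⌈12355/679⌉=19 ⌈12708/679⌉=19 ⌈13061/679⌉=20 ⌈13414/679⌉=20 ⌈13767/679⌉=21
  n=40…49: ⌈14120/679⌉=21 ⌈14473/679⌉=22 ⌈14826/679⌉=22 ⌈15179/679⌉=23 ⌈15532/679⌉=23 ⌈15885/679⌉=24 ⌈16238/679⌉=24 ⌈16591/679⌉=25 ⌈16944/679⌉=25 ⌈17297/679⌉=26
  n=50…56: ⌈17650/679⌉=26 ⌈18003/679⌉=27 ⌈18356/679⌉=28 ⌈18709/679⌉=28 ⌈19062/679⌉=29 ⌈19415/679⌉=29 ⌈19768/679⌉=30
s_n = t_(n+1) − t_n for n = 0 … 55 gives
prefix = 11010101010101010101010101101010101010101010101010110101
slide a length-6 window over [0..5] … [50..55] (51 windows); first occurrence of each distinct factor:
  [  0..  5] 110101
  [  1..  6] 101010
  [  2..  7] 010101
  [ 21.. 26] 101011
  [ 22.. 27] 010110
  [ 23.. 28] 101101
  [ 24.. 29] 011010
  (the other 44 windows repeat one of these)
distinct factors: {010101, 010110, 011010, 101010, 101011, 101101, 110101}
count = 7  (Sturmian bound for length 6 is 7)

7


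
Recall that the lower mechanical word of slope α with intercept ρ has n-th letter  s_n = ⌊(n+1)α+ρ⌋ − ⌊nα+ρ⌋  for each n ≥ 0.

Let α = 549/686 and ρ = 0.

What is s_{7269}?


1

(n+1)α + ρ = (7270·549) / 686 = 3991230/686
nα + ρ     = (7269·549) / 686 = 3990681/686
⌊3991230/686⌋ = 5818,  ⌊3990681/686⌋ = 5817
s_{7269} = 5818 − 5817 = 1


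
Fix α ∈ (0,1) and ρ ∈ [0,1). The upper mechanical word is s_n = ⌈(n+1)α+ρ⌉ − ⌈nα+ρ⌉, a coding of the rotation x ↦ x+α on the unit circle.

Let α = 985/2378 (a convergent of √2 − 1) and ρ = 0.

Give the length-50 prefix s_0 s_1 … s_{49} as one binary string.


n=0: ⌈(1·985)/2378⌉ − ⌈(0·985)/2378⌉ = ⌈985/2378⌉ − ⌈0/2378⌉ = 1 − 0 = 1
n=1: ⌈(2·985)/2378⌉ − ⌈(1·985)/2378⌉ = ⌈1970/2378⌉ − ⌈985/2378⌉ = 1 − 1 = 0
n=2: ⌈(3·985)/2378⌉ − ⌈(2·985)/2378⌉ = ⌈2955/2378⌉ − ⌈1970/2378⌉ = 2 − 1 = 1
n=3: ⌈(4·985)/2378⌉ − ⌈(3·985)/2378⌉ = ⌈3940/2378⌉ − ⌈2955/2378⌉ = 2 − 2 = 0
n=4: ⌈(5·985)/2378⌉ − ⌈(4·985)/2378⌉ = ⌈4925/2378⌉ − ⌈3940/2378⌉ = 3 − 2 = 1
n=5: ⌈(6·985)/2378⌉ − ⌈(5·985)/2378⌉ = ⌈5910/2378⌉ − ⌈4925/2378⌉ = 3 − 3 = 0
n=6: ⌈(7·985)/2378⌉ − ⌈(6·985)/2378⌉ = ⌈6895/2378⌉ − ⌈5910/2378⌉ = 3 − 3 = 0
n=7: ⌈(8·985)/2378⌉ − ⌈(7·985)/2378⌉ = ⌈7880/2378⌉ − ⌈6895/2378⌉ = 4 − 3 = 1
n=8: ⌈(9·985)/2378⌉ − ⌈(8·985)/2378⌉ = ⌈8865/2378⌉ − ⌈7880/2378⌉ = 4 − 4 = 0
n=9: ⌈(10·985)/2378⌉ − ⌈(9·985)/2378⌉ = ⌈9850/2378⌉ − ⌈8865/2378⌉ = 5 − 4 = 1
n=10: ⌈(11·985)/2378⌉ − ⌈(10·985)/2378⌉ = ⌈10835/2378⌉ − ⌈9850/2378⌉ = 5 − 5 = 0
n=11: ⌈(12·985)/2378⌉ − ⌈(11·985)/2378⌉ = ⌈11820/2378⌉ − ⌈10835/2378⌉ = 5 − 5 = 0
n=12: ⌈(13·985)/2378⌉ − ⌈(12·985)/2378⌉ = ⌈12805/2378⌉ − ⌈11820/2378⌉ = 6 − 5 = 1
n=13: ⌈(14·985)/2378⌉ − ⌈(13·985)/2378⌉ = ⌈13790/2378⌉ − ⌈12805/2378⌉ = 6 − 6 = 0
n=14: ⌈(15·985)/2378⌉ − ⌈(14·985)/2378⌉ = ⌈14775/2378⌉ − ⌈13790/2378⌉ = 7 − 6 = 1
n=15: ⌈(16·985)/2378⌉ − ⌈(15·985)/2378⌉ = ⌈15760/2378⌉ − ⌈14775/2378⌉ = 7 − 7 = 0
n=16: ⌈(17·985)/2378⌉ − ⌈(16·985)/2378⌉ = ⌈16745/2378⌉ − ⌈15760/2378⌉ = 8 − 7 = 1
n=17: ⌈(18·985)/2378⌉ − ⌈(17·985)/2378⌉ = ⌈17730/2378⌉ − ⌈16745/2378⌉ = 8 − 8 = 0
n=18: ⌈(19·985)/2378⌉ − ⌈(18·985)/2378⌉ = ⌈18715/2378⌉ − ⌈17730/2378⌉ = 8 − 8 = 0
n=19: ⌈(20·985)/2378⌉ − ⌈(19·985)/2378⌉ = ⌈19700/2378⌉ − ⌈18715/2378⌉ = 9 − 8 = 1
n=20: ⌈(21·985)/2378⌉ − ⌈(20·985)/2378⌉ = ⌈20685/2378⌉ − ⌈19700/2378⌉ = 9 − 9 = 0
n=21: ⌈(22·985)/2378⌉ − ⌈(21·985)/2378⌉ = ⌈21670/2378⌉ − ⌈20685/2378⌉ = 10 − 9 = 1
n=22: ⌈(23·985)/2378⌉ − ⌈(22·985)/2378⌉ = ⌈22655/2378⌉ − ⌈21670/2378⌉ = 10 − 10 = 0
n=23: ⌈(24·985)/2378⌉ − ⌈(23·985)/2378⌉ = ⌈23640/2378⌉ − ⌈22655/2378⌉ = 10 − 10 = 0
n=24: ⌈(25·985)/2378⌉ − ⌈(24·985)/2378⌉ = ⌈24625/2378⌉ − ⌈23640/2378⌉ = 11 − 10 = 1
n=25: ⌈(26·985)/2378⌉ − ⌈(25·985)/2378⌉ = ⌈25610/2378⌉ − ⌈24625/2378⌉ = 11 − 11 = 0
n=26: ⌈(27·985)/2378⌉ − ⌈(26·985)/2378⌉ = ⌈26595/2378⌉ − ⌈25610/2378⌉ = 12 − 11 = 1
n=27: ⌈(28·985)/2378⌉ − ⌈(27·985)/2378⌉ = ⌈27580/2378⌉ − ⌈26595/2378⌉ = 12 − 12 = 0
n=28: ⌈(29·985)/2378⌉ − ⌈(28·985)/2378⌉ = ⌈28565/2378⌉ − ⌈27580/2378⌉ = 13 − 12 = 1
n=29: ⌈(30·985)/2378⌉ − ⌈(29·985)/2378⌉ = ⌈29550/2378⌉ − ⌈28565/2378⌉ = 13 − 13 = 0
n=30: ⌈(31·985)/2378⌉ − ⌈(30·985)/2378⌉ = ⌈30535/2378⌉ − ⌈29550/2378⌉ = 13 − 13 = 0
n=31: ⌈(32·985)/2378⌉ − ⌈(31·985)/2378⌉ = ⌈31520/2378⌉ − ⌈30535/2378⌉ = 14 − 13 = 1
n=32: ⌈(33·985)/2378⌉ − ⌈(32·985)/2378⌉ = ⌈32505/2378⌉ − ⌈31520/2378⌉ = 14 − 14 = 0
n=33: ⌈(34·985)/2378⌉ − ⌈(33·985)/2378⌉ = ⌈33490/2378⌉ − ⌈32505/2378⌉ = 15 − 14 = 1
n=34: ⌈(35·985)/2378⌉ − ⌈(34·985)/2378⌉ = ⌈34475/2378⌉ − ⌈33490/2378⌉ = 15 − 15 = 0
n=35: ⌈(36·985)/2378⌉ − ⌈(35·985)/2378⌉ = ⌈35460/2378⌉ − ⌈34475/2378⌉ = 15 − 15 = 0
n=36: ⌈(37·985)/2378⌉ − ⌈(36·985)/2378⌉ = ⌈36445/2378⌉ − ⌈35460/2378⌉ = 16 − 15 = 1
n=37: ⌈(38·985)/2378⌉ − ⌈(37·985)/2378⌉ = ⌈37430/2378⌉ − ⌈36445/2378⌉ = 16 − 16 = 0
n=38: ⌈(39·985)/2378⌉ − ⌈(38·985)/2378⌉ = ⌈38415/2378⌉ − ⌈37430/2378⌉ = 17 − 16 = 1
n=39: ⌈(40·985)/2378⌉ − ⌈(39·985)/2378⌉ = ⌈39400/2378⌉ − ⌈38415/2378⌉ = 17 − 17 = 0
n=40: ⌈(41·985)/2378⌉ − ⌈(40·985)/2378⌉ = ⌈40385/2378⌉ − ⌈39400/2378⌉ = 17 − 17 = 0
n=41: ⌈(42·985)/2378⌉ − ⌈(41·985)/2378⌉ = ⌈41370/2378⌉ − ⌈40385/2378⌉ = 18 − 17 = 1
n=42: ⌈(43·985)/2378⌉ − ⌈(42·985)/2378⌉ = ⌈42355/2378⌉ − ⌈41370/2378⌉ = 18 − 18 = 0
n=43: ⌈(44·985)/2378⌉ − ⌈(43·985)/2378⌉ = ⌈43340/2378⌉ − ⌈42355/2378⌉ = 19 − 18 = 1
n=44: ⌈(45·985)/2378⌉ − ⌈(44·985)/2378⌉ = ⌈44325/2378⌉ − ⌈43340/2378⌉ = 19 − 19 = 0
n=45: ⌈(46·985)/2378⌉ − ⌈(45·985)/2378⌉ = ⌈45310/2378⌉ − ⌈44325/2378⌉ = 20 − 19 = 1
n=46: ⌈(47·985)/2378⌉ − ⌈(46·985)/2378⌉ = ⌈46295/2378⌉ − ⌈45310/2378⌉ = 20 − 20 = 0
n=47: ⌈(48·985)/2378⌉ − ⌈(47·985)/2378⌉ = ⌈47280/2378⌉ − ⌈46295/2378⌉ = 20 − 20 = 0
n=48: ⌈(49·985)/2378⌉ − ⌈(48·985)/2378⌉ = ⌈48265/2378⌉ − ⌈47280/2378⌉ = 21 − 20 = 1
n=49: ⌈(50·985)/2378⌉ − ⌈(49·985)/2378⌉ = ⌈49250/2378⌉ − ⌈48265/2378⌉ = 21 − 21 = 0

10101001010010101001010010101001010010100101010010


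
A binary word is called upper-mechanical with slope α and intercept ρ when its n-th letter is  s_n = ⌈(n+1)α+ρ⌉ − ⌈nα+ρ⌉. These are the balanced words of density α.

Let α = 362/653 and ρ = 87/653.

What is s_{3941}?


1

(n+1)α + ρ = (3942·362 + 87) / 653 = 1427091/653
nα + ρ     = (3941·362 + 87) / 653 = 1426729/653
⌈1427091/653⌉ = 2186,  ⌈1426729/653⌉ = 2185
s_{3941} = 2186 − 2185 = 1


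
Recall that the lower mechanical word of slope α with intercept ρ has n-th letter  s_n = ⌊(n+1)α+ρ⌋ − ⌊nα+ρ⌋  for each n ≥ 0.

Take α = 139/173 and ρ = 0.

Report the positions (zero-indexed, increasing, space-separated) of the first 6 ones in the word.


n=0: ⌊139/173⌋−⌊0/173⌋ = 0−0 = 0
n=1: ⌊278/173⌋−⌊139/173⌋ = 1−0 = 1  ← one
n=2: ⌊417/173⌋−⌊278/173⌋ = 2−1 = 1  ← one
n=3: ⌊556/173⌋−⌊417/173⌋ = 3−2 = 1  ← one
n=4: ⌊695/173⌋−⌊556/173⌋ = 4−3 = 1  ← one
n=5: ⌊834/173⌋−⌊695/173⌋ = 4−4 = 0
n=6: ⌊973/173⌋−⌊834/173⌋ = 5−4 = 1  ← one
n=7: ⌊1112/173⌋−⌊973/173⌋ = 6−5 = 1  ← one
positions of the first 6 ones: 1 2 3 4 6 7

1 2 3 4 6 7


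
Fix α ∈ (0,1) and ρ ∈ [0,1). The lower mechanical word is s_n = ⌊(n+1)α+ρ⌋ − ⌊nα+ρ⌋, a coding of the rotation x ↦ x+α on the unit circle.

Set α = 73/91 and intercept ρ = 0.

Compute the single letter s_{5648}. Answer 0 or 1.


(n+1)α + ρ = (5649·73) / 91 = 412377/91
nα + ρ     = (5648·73) / 91 = 412304/91
⌊412377/91⌋ = 4531,  ⌊412304/91⌋ = 4530
s_{5648} = 4531 − 4530 = 1

1


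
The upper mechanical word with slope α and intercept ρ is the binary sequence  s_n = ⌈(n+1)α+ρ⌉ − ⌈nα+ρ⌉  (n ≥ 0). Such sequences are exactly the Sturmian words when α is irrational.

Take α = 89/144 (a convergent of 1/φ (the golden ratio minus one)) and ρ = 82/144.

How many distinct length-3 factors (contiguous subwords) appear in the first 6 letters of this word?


t_n = ⌈(n·89+82)/144⌉ for n = 0 … 6:
  n=0…6: ⌈82/144⌉=1 ⌈171/144⌉=2 ⌈260/144⌉=2 ⌈349/144⌉=3 ⌈438/144⌉=4 ⌈527/144⌉=4 ⌈616/144⌉=5
s_n = t_(n+1) − t_n for n = 0 … 5 gives
prefix = 101101
slide a length-3 window over [0..2] … [3..5] (4 windows); first occurrence of each distinct factor:
  [  0..  2] 101
  [  1..  3] 011
  [  2..  4] 110
  (the other 1 window repeats one of these)
distinct factors: {011, 101, 110}
count = 3  (Sturmian bound for length 3 is 4)

3


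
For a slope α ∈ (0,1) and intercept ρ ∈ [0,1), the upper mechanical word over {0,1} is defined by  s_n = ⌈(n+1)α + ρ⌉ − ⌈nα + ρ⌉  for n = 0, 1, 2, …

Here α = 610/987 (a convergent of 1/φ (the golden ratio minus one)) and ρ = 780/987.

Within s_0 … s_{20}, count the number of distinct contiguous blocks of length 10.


11

t_n = ⌈(n·610+780)/987⌉ for n = 0 … 21:
  n=0…9: ⌈780/987⌉=1 ⌈1390/987⌉=2 ⌈2000/987⌉=3 ⌈2610/987⌉=3 ⌈3220/987⌉=4 ⌈3830/987⌉=4 ⌈4440/987⌉=5 ⌈5050/987⌉=6 ⌈5660/987⌉=6 ⌈6270/987⌉=7
  n=10…19: ⌈6880/987⌉=7 ⌈7490/987⌉=8 ⌈8100/987⌉=9 ⌈8710/987⌉=9 ⌈9320/987⌉=10 ⌈9930/987⌉=11 ⌈10540/987⌉=11 ⌈11150/987⌉=12 ⌈11760/987⌉=12 ⌈12370/987⌉=13
  n=20…21: ⌈12980/987⌉=14 ⌈13590/987⌉=14
s_n = t_(n+1) − t_n for n = 0 … 20 gives
prefix = 110101101011011010110
slide a length-10 window over [0..9] … [11..20] (12 windows); first occurrence of each distinct factor:
  [  0..  9] 1101011010
  [  1.. 10] 1010110101
  [  2.. 11] 0101101011
  [  3.. 12] 1011010110
  [  4.. 13] 0110101101
  [  5.. 14] 1101011011
  [  6.. 15] 1010110110
  [  7.. 16] 0101101101
  [  8.. 17] 1011011010
  [  9.. 18] 0110110101
  [ 10.. 19] 1101101011
  (the other 1 window repeats one of these)
distinct factors: {0101101011, 0101101101, 0110101101, 0110110101, 1010110101, 1010110110, 1011010110, 1011011010, 1101011010, 1101011011, 1101101011}
count = 11  (Sturmian bound for length 10 is 11)


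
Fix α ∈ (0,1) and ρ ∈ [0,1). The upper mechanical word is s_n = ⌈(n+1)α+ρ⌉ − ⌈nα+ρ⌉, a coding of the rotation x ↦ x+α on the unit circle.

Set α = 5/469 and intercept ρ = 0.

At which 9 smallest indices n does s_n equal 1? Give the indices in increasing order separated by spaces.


n=0: ⌈5/469⌉−⌈0/469⌉ = 1−0 = 1  ← one
n=1: ⌈10/469⌉−⌈5/469⌉ = 1−1 = 0
n=2: ⌈15/469⌉−⌈10/469⌉ = 1−1 = 0
  …
n=93: ⌈470/469⌉−⌈465/469⌉ = 2−1 = 1  ← one
n=94: ⌈475/469⌉−⌈470/469⌉ = 2−2 = 0
n=95: ⌈480/469⌉−⌈475/469⌉ = 2−2 = 0
  …
n=187: ⌈940/469⌉−⌈935/469⌉ = 3−2 = 1  ← one
n=188: ⌈945/469⌉−⌈940/469⌉ = 3−3 = 0
n=189: ⌈950/469⌉−⌈945/469⌉ = 3−3 = 0
  …
n=281: ⌈1410/469⌉−⌈1405/469⌉ = 4−3 = 1  ← one
n=282: ⌈1415/469⌉−⌈1410/469⌉ = 4−4 = 0
n=283: ⌈1420/469⌉−⌈1415/469⌉ = 4−4 = 0
  …
n=375: ⌈1880/469⌉−⌈1875/469⌉ = 5−4 = 1  ← one
n=376: ⌈1885/469⌉−⌈1880/469⌉ = 5−5 = 0
n=377: ⌈1890/469⌉−⌈1885/469⌉ = 5−5 = 0
  …
n=469: ⌈2350/469⌉−⌈2345/469⌉ = 6−5 = 1  ← one
n=470: ⌈2355/469⌉−⌈2350/469⌉ = 6−6 = 0
n=471: ⌈2360/469⌉−⌈2355/469⌉ = 6−6 = 0
  …
n=562: ⌈2815/469⌉−⌈2810/469⌉ = 7−6 = 1  ← one
n=563: ⌈2820/469⌉−⌈2815/469⌉ = 7−7 = 0
n=564: ⌈2825/469⌉−⌈2820/469⌉ = 7−7 = 0
  …
n=656: ⌈3285/469⌉−⌈3280/469⌉ = 8−7 = 1  ← one
n=657: ⌈3290/469⌉−⌈3285/469⌉ = 8−8 = 0
n=658: ⌈3295/469⌉−⌈3290/469⌉ = 8−8 = 0
  …
n=750: ⌈3755/469⌉−⌈3750/469⌉ = 9−8 = 1  ← one
positions of the first 9 ones: 0 93 187 281 375 469 562 656 750

0 93 187 281 375 469 562 656 750


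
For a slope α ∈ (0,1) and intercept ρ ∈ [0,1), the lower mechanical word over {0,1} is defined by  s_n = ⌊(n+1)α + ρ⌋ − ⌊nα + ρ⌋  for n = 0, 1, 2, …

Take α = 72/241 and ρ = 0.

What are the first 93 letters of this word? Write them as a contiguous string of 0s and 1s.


000100100010010010001001001000100100100010010010001001001000100100100010010010001001000100100

n=0: ⌊(1·72)/241⌋ − ⌊(0·72)/241⌋ = ⌊72/241⌋ − ⌊0/241⌋ = 0 − 0 = 0
n=1: ⌊(2·72)/241⌋ − ⌊(1·72)/241⌋ = ⌊144/241⌋ − ⌊72/241⌋ = 0 − 0 = 0
n=2: ⌊(3·72)/241⌋ − ⌊(2·72)/241⌋ = ⌊216/241⌋ − ⌊144/241⌋ = 0 − 0 = 0
n=3: ⌊(4·72)/241⌋ − ⌊(3·72)/241⌋ = ⌊288/241⌋ − ⌊216/241⌋ = 1 − 0 = 1
n=4: ⌊(5·72)/241⌋ − ⌊(4·72)/241⌋ = ⌊360/241⌋ − ⌊288/241⌋ = 1 − 1 = 0
n=5: ⌊(6·72)/241⌋ − ⌊(5·72)/241⌋ = ⌊432/241⌋ − ⌊360/241⌋ = 1 − 1 = 0
n=6: ⌊(7·72)/241⌋ − ⌊(6·72)/241⌋ = ⌊504/241⌋ − ⌊432/241⌋ = 2 − 1 = 1
n=7: ⌊(8·72)/241⌋ − ⌊(7·72)/241⌋ = ⌊576/241⌋ − ⌊504/241⌋ = 2 − 2 = 0
n=8: ⌊(9·72)/241⌋ − ⌊(8·72)/241⌋ = ⌊648/241⌋ − ⌊576/241⌋ = 2 − 2 = 0
n=9: ⌊(10·72)/241⌋ − ⌊(9·72)/241⌋ = ⌊720/241⌋ − ⌊648/241⌋ = 2 − 2 = 0
n=10: ⌊(11·72)/241⌋ − ⌊(10·72)/241⌋ = ⌊792/241⌋ − ⌊720/241⌋ = 3 − 2 = 1
n=11: ⌊(12·72)/241⌋ − ⌊(11·72)/241⌋ = ⌊864/241⌋ − ⌊792/241⌋ = 3 − 3 = 0
n=12: ⌊(13·72)/241⌋ − ⌊(12·72)/241⌋ = ⌊936/241⌋ − ⌊864/241⌋ = 3 − 3 = 0
n=13: ⌊(14·72)/241⌋ − ⌊(13·72)/241⌋ = ⌊1008/241⌋ − ⌊936/241⌋ = 4 − 3 = 1
n=14: ⌊(15·72)/241⌋ − ⌊(14·72)/241⌋ = ⌊1080/241⌋ − ⌊1008/241⌋ = 4 − 4 = 0
n=15: ⌊(16·72)/241⌋ − ⌊(15·72)/241⌋ = ⌊1152/241⌋ − ⌊1080/241⌋ = 4 − 4 = 0
n=16: ⌊(17·72)/241⌋ − ⌊(16·72)/241⌋ = ⌊1224/241⌋ − ⌊1152/241⌋ = 5 − 4 = 1
n=17: ⌊(18·72)/241⌋ − ⌊(17·72)/241⌋ = ⌊1296/241⌋ − ⌊1224/241⌋ = 5 − 5 = 0
n=18: ⌊(19·72)/241⌋ − ⌊(18·72)/241⌋ = ⌊1368/241⌋ − ⌊1296/241⌋ = 5 − 5 = 0
n=19: ⌊(20·72)/241⌋ − ⌊(19·72)/241⌋ = ⌊1440/241⌋ − ⌊1368/241⌋ = 5 − 5 = 0
n=20: ⌊(21·72)/241⌋ − ⌊(20·72)/241⌋ = ⌊1512/241⌋ − ⌊1440/241⌋ = 6 − 5 = 1
n=21: ⌊(22·72)/241⌋ − ⌊(21·72)/241⌋ = ⌊1584/241⌋ − ⌊1512/241⌋ = 6 − 6 = 0
n=22: ⌊(23·72)/241⌋ − ⌊(22·72)/241⌋ = ⌊1656/241⌋ − ⌊1584/241⌋ = 6 − 6 = 0
n=23: ⌊(24·72)/241⌋ − ⌊(23·72)/241⌋ = ⌊1728/241⌋ − ⌊1656/241⌋ = 7 − 6 = 1
n=24: ⌊(25·72)/241⌋ − ⌊(24·72)/241⌋ = ⌊1800/241⌋ − ⌊1728/241⌋ = 7 − 7 = 0
n=25: ⌊(26·72)/241⌋ − ⌊(25·72)/241⌋ = ⌊1872/241⌋ − ⌊1800/241⌋ = 7 − 7 = 0
n=26: ⌊(27·72)/241⌋ − ⌊(26·72)/241⌋ = ⌊1944/241⌋ − ⌊1872/241⌋ = 8 − 7 = 1
n=27: ⌊(28·72)/241⌋ − ⌊(27·72)/241⌋ = ⌊2016/241⌋ − ⌊1944/241⌋ = 8 − 8 = 0
n=28: ⌊(29·72)/241⌋ − ⌊(28·72)/241⌋ = ⌊2088/241⌋ − ⌊2016/241⌋ = 8 − 8 = 0
n=29: ⌊(30·72)/241⌋ − ⌊(29·72)/241⌋ = ⌊2160/241⌋ − ⌊2088/241⌋ = 8 − 8 = 0
n=30: ⌊(31·72)/241⌋ − ⌊(30·72)/241⌋ = ⌊2232/241⌋ − ⌊2160/241⌋ = 9 − 8 = 1
n=31: ⌊(32·72)/241⌋ − ⌊(31·72)/241⌋ = ⌊2304/241⌋ − ⌊2232/241⌋ = 9 − 9 = 0
n=32: ⌊(33·72)/241⌋ − ⌊(32·72)/241⌋ = ⌊2376/241⌋ − ⌊2304/241⌋ = 9 − 9 = 0
n=33: ⌊(34·72)/241⌋ − ⌊(33·72)/241⌋ = ⌊2448/241⌋ − ⌊2376/241⌋ = 10 − 9 = 1
n=34: ⌊(35·72)/241⌋ − ⌊(34·72)/241⌋ = ⌊2520/241⌋ − ⌊2448/241⌋ = 10 − 10 = 0
n=35: ⌊(36·72)/241⌋ − ⌊(35·72)/241⌋ = ⌊2592/241⌋ − ⌊2520/241⌋ = 10 − 10 = 0
n=36: ⌊(37·72)/241⌋ − ⌊(36·72)/241⌋ = ⌊2664/241⌋ − ⌊2592/241⌋ = 11 − 10 = 1
n=37: ⌊(38·72)/241⌋ − ⌊(37·72)/241⌋ = ⌊2736/241⌋ − ⌊2664/241⌋ = 11 − 11 = 0
n=38: ⌊(39·72)/241⌋ − ⌊(38·72)/241⌋ = ⌊2808/241⌋ − ⌊2736/241⌋ = 11 − 11 = 0
n=39: ⌊(40·72)/241⌋ − ⌊(39·72)/241⌋ = ⌊2880/241⌋ − ⌊2808/241⌋ = 11 − 11 = 0
n=40: ⌊(41·72)/241⌋ − ⌊(40·72)/241⌋ = ⌊2952/241⌋ − ⌊2880/241⌋ = 12 − 11 = 1
n=41: ⌊(42·72)/241⌋ − ⌊(41·72)/241⌋ = ⌊3024/241⌋ − ⌊2952/241⌋ = 12 − 12 = 0
n=42: ⌊(43·72)/241⌋ − ⌊(42·72)/241⌋ = ⌊3096/241⌋ − ⌊3024/241⌋ = 12 − 12 = 0
n=43: ⌊(44·72)/241⌋ − ⌊(43·72)/241⌋ = ⌊3168/241⌋ − ⌊3096/241⌋ = 13 − 12 = 1
n=44: ⌊(45·72)/241⌋ − ⌊(44·72)/241⌋ = ⌊3240/241⌋ − ⌊3168/241⌋ = 13 − 13 = 0
n=45: ⌊(46·72)/241⌋ − ⌊(45·72)/241⌋ = ⌊3312/241⌋ − ⌊3240/241⌋ = 13 − 13 = 0
n=46: ⌊(47·72)/241⌋ − ⌊(46·72)/241⌋ = ⌊3384/241⌋ − ⌊3312/241⌋ = 14 − 13 = 1
n=47: ⌊(48·72)/241⌋ − ⌊(47·72)/241⌋ = ⌊3456/241⌋ − ⌊3384/241⌋ = 14 − 14 = 0
n=48: ⌊(49·72)/241⌋ − ⌊(48·72)/241⌋ = ⌊3528/241⌋ − ⌊3456/241⌋ = 14 − 14 = 0
n=49: ⌊(50·72)/241⌋ − ⌊(49·72)/241⌋ = ⌊3600/241⌋ − ⌊3528/241⌋ = 14 − 14 = 0
n=50: ⌊(51·72)/241⌋ − ⌊(50·72)/241⌋ = ⌊3672/241⌋ − ⌊3600/241⌋ = 15 − 14 = 1
n=51: ⌊(52·72)/241⌋ − ⌊(51·72)/241⌋ = ⌊3744/241⌋ − ⌊3672/241⌋ = 15 − 15 = 0
n=52: ⌊(53·72)/241⌋ − ⌊(52·72)/241⌋ = ⌊3816/241⌋ − ⌊3744/241⌋ = 15 − 15 = 0
n=53: ⌊(54·72)/241⌋ − ⌊(53·72)/241⌋ = ⌊3888/241⌋ − ⌊3816/241⌋ = 16 − 15 = 1
n=54: ⌊(55·72)/241⌋ − ⌊(54·72)/241⌋ = ⌊3960/241⌋ − ⌊3888/241⌋ = 16 − 16 = 0
n=55: ⌊(56·72)/241⌋ − ⌊(55·72)/241⌋ = ⌊4032/241⌋ − ⌊3960/241⌋ = 16 − 16 = 0
n=56: ⌊(57·72)/241⌋ − ⌊(56·72)/241⌋ = ⌊4104/241⌋ − ⌊4032/241⌋ = 17 − 16 = 1
n=57: ⌊(58·72)/241⌋ − ⌊(57·72)/241⌋ = ⌊4176/241⌋ − ⌊4104/241⌋ = 17 − 17 = 0
n=58: ⌊(59·72)/241⌋ − ⌊(58·72)/241⌋ = ⌊4248/241⌋ − ⌊4176/241⌋ = 17 − 17 = 0
n=59: ⌊(60·72)/241⌋ − ⌊(59·72)/241⌋ = ⌊4320/241⌋ − ⌊4248/241⌋ = 17 − 17 = 0
n=60: ⌊(61·72)/241⌋ − ⌊(60·72)/241⌋ = ⌊4392/241⌋ − ⌊4320/241⌋ = 18 − 17 = 1
n=61: ⌊(62·72)/241⌋ − ⌊(61·72)/241⌋ = ⌊4464/241⌋ − ⌊4392/241⌋ = 18 − 18 = 0
n=62: ⌊(63·72)/241⌋ − ⌊(62·72)/241⌋ = ⌊4536/241⌋ − ⌊4464/241⌋ = 18 − 18 = 0
n=63: ⌊(64·72)/241⌋ − ⌊(63·72)/241⌋ = ⌊4608/241⌋ − ⌊4536/241⌋ = 19 − 18 = 1
n=64: ⌊(65·72)/241⌋ − ⌊(64·72)/241⌋ = ⌊4680/241⌋ − ⌊4608/241⌋ = 19 − 19 = 0
n=65: ⌊(66·72)/241⌋ − ⌊(65·72)/241⌋ = ⌊4752/241⌋ − ⌊4680/241⌋ = 19 − 19 = 0
n=66: ⌊(67·72)/241⌋ − ⌊(66·72)/241⌋ = ⌊4824/241⌋ − ⌊4752/241⌋ = 20 − 19 = 1
n=67: ⌊(68·72)/241⌋ − ⌊(67·72)/241⌋ = ⌊4896/241⌋ − ⌊4824/241⌋ = 20 − 20 = 0
n=68: ⌊(69·72)/241⌋ − ⌊(68·72)/241⌋ = ⌊4968/241⌋ − ⌊4896/241⌋ = 20 − 20 = 0
n=69: ⌊(70·72)/241⌋ − ⌊(69·72)/241⌋ = ⌊5040/241⌋ − ⌊4968/241⌋ = 20 − 20 = 0
n=70: ⌊(71·72)/241⌋ − ⌊(70·72)/241⌋ = ⌊5112/241⌋ − ⌊5040/241⌋ = 21 − 20 = 1
n=71: ⌊(72·72)/241⌋ − ⌊(71·72)/241⌋ = ⌊5184/241⌋ − ⌊5112/241⌋ = 21 − 21 = 0
n=72: ⌊(73·72)/241⌋ − ⌊(72·72)/241⌋ = ⌊5256/241⌋ − ⌊5184/241⌋ = 21 − 21 = 0
n=73: ⌊(74·72)/241⌋ − ⌊(73·72)/241⌋ = ⌊5328/241⌋ − ⌊5256/241⌋ = 22 − 21 = 1
n=74: ⌊(75·72)/241⌋ − ⌊(74·72)/241⌋ = ⌊5400/241⌋ − ⌊5328/241⌋ = 22 − 22 = 0
n=75: ⌊(76·72)/241⌋ − ⌊(75·72)/241⌋ = ⌊5472/241⌋ − ⌊5400/241⌋ = 22 − 22 = 0
n=76: ⌊(77·72)/241⌋ − ⌊(76·72)/241⌋ = ⌊5544/241⌋ − ⌊5472/241⌋ = 23 − 22 = 1
n=77: ⌊(78·72)/241⌋ − ⌊(77·72)/241⌋ = ⌊5616/241⌋ − ⌊5544/241⌋ = 23 − 23 = 0
n=78: ⌊(79·72)/241⌋ − ⌊(78·72)/241⌋ = ⌊5688/241⌋ − ⌊5616/241⌋ = 23 − 23 = 0
n=79: ⌊(80·72)/241⌋ − ⌊(79·72)/241⌋ = ⌊5760/241⌋ − ⌊5688/241⌋ = 23 − 23 = 0
n=80: ⌊(81·72)/241⌋ − ⌊(80·72)/241⌋ = ⌊5832/241⌋ − ⌊5760/241⌋ = 24 − 23 = 1
n=81: ⌊(82·72)/241⌋ − ⌊(81·72)/241⌋ = ⌊5904/241⌋ − ⌊5832/241⌋ = 24 − 24 = 0
n=82: ⌊(83·72)/241⌋ − ⌊(82·72)/241⌋ = ⌊5976/241⌋ − ⌊5904/241⌋ = 24 − 24 = 0
n=83: ⌊(84·72)/241⌋ − ⌊(83·72)/241⌋ = ⌊6048/241⌋ − ⌊5976/241⌋ = 25 − 24 = 1
n=84: ⌊(85·72)/241⌋ − ⌊(84·72)/241⌋ = ⌊6120/241⌋ − ⌊6048/241⌋ = 25 − 25 = 0
n=85: ⌊(86·72)/241⌋ − ⌊(85·72)/241⌋ = ⌊6192/241⌋ − ⌊6120/241⌋ = 25 − 25 = 0
n=86: ⌊(87·72)/241⌋ − ⌊(86·72)/241⌋ = ⌊6264/241⌋ − ⌊6192/241⌋ = 25 − 25 = 0
n=87: ⌊(88·72)/241⌋ − ⌊(87·72)/241⌋ = ⌊6336/241⌋ − ⌊6264/241⌋ = 26 − 25 = 1
n=88: ⌊(89·72)/241⌋ − ⌊(88·72)/241⌋ = ⌊6408/241⌋ − ⌊6336/241⌋ = 26 − 26 = 0
n=89: ⌊(90·72)/241⌋ − ⌊(89·72)/241⌋ = ⌊6480/241⌋ − ⌊6408/241⌋ = 26 − 26 = 0
n=90: ⌊(91·72)/241⌋ − ⌊(90·72)/241⌋ = ⌊6552/241⌋ − ⌊6480/241⌋ = 27 − 26 = 1
n=91: ⌊(92·72)/241⌋ − ⌊(91·72)/241⌋ = ⌊6624/241⌋ − ⌊6552/241⌋ = 27 − 27 = 0
n=92: ⌊(93·72)/241⌋ − ⌊(92·72)/241⌋ = ⌊6696/241⌋ − ⌊6624/241⌋ = 27 − 27 = 0
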